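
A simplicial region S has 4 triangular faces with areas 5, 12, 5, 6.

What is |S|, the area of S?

5 + 12 + 5 + 6 = 28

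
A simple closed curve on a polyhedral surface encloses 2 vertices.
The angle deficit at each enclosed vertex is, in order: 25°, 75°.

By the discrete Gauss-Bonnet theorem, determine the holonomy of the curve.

Holonomy = total enclosed curvature = 25° + 75° = 100°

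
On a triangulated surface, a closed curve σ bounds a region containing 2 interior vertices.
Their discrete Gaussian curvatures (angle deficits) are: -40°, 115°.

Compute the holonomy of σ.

Holonomy = total enclosed curvature = (-40°) + 115° = 75°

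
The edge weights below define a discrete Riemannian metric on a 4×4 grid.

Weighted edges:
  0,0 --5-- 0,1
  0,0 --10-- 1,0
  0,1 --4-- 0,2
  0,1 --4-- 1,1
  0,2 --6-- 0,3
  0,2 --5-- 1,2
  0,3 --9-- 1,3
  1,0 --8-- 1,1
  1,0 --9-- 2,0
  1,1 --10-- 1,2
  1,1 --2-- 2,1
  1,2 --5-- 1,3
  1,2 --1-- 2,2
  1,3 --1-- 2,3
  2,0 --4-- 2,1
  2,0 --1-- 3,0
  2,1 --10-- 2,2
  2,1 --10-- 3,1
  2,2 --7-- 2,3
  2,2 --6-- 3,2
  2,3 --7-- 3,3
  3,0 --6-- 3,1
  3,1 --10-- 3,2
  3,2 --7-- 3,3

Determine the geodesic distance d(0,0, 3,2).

Shortest path: 0,0 → 0,1 → 0,2 → 1,2 → 2,2 → 3,2, total weight = 21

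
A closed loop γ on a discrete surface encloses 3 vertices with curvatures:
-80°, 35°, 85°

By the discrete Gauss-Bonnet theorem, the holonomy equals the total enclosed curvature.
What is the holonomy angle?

Holonomy = total enclosed curvature = (-80°) + 35° + 85° = 40°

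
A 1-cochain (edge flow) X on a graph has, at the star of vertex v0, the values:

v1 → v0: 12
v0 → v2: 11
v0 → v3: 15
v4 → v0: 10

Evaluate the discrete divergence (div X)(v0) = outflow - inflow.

Divergence = sum of outgoing flows = (-12) + 11 + 15 + (-10) = 4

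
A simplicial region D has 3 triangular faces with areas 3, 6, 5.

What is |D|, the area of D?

3 + 6 + 5 = 14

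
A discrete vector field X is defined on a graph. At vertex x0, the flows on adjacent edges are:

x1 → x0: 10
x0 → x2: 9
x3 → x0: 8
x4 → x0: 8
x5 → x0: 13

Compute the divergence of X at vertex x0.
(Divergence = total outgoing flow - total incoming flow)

Divergence = sum of outgoing flows = (-10) + 9 + (-8) + (-8) + (-13) = -30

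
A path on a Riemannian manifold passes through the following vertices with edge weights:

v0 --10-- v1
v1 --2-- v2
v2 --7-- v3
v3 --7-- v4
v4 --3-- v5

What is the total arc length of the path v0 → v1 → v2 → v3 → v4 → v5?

Arc length = 10 + 2 + 7 + 7 + 3 = 29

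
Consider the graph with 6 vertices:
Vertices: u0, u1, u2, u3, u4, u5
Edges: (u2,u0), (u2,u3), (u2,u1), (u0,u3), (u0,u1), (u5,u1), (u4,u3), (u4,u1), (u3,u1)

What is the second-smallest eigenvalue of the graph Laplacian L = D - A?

Degrees: deg(u0) = 3, deg(u1) = 5, deg(u2) = 3, deg(u3) = 4, deg(u4) = 2, deg(u5) = 1.
L = D − A with rows/columns ordered (u0, u1, u2, u3, u4, u5):
  [ 3, -1, -1, -1,  0,  0]
  [-1,  5, -1, -1, -1, -1]
  [-1, -1,  3, -1,  0,  0]
  [-1, -1, -1,  4, -1,  0]
  [ 0, -1,  0, -1,  2,  0]
  [ 0, -1,  0,  0,  0,  1]
Characteristic polynomial: det(λI − L) = λ(λ − 1)(λ − 2)(λ − 4)(λ − 5)(λ − 6).
Roots: λ = 0; (λ − 1) = 0 ⇒ λ = 1; (λ − 2) = 0 ⇒ λ = 2; (λ − 4) = 0 ⇒ λ = 4; (λ − 5) = 0 ⇒ λ = 5; (λ − 6) = 0 ⇒ λ = 6.
(Check: the roots sum (with multiplicity) to 18, matching trace L = Σdeg = 2·9 = 18.)
Laplacian eigenvalues: [0.0, 1.0, 2.0, 4.0, 5.0, 6.0]. Algebraic connectivity (smallest non-zero eigenvalue) = 1.0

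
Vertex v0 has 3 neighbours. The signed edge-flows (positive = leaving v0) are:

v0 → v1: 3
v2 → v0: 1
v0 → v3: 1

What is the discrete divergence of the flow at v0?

Divergence = sum of outgoing flows = 3 + (-1) + 1 = 3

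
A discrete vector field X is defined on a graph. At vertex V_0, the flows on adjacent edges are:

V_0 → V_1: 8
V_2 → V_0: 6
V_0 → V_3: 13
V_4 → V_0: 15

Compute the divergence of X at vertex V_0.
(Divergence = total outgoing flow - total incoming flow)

Divergence = sum of outgoing flows = 8 + (-6) + 13 + (-15) = 0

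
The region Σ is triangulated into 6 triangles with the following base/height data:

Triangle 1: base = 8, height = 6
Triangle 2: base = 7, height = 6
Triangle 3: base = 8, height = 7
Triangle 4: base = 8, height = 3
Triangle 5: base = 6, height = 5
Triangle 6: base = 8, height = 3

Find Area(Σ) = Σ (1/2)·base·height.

(1/2)×8×6 + (1/2)×7×6 + (1/2)×8×7 + (1/2)×8×3 + (1/2)×6×5 + (1/2)×8×3 = 112.0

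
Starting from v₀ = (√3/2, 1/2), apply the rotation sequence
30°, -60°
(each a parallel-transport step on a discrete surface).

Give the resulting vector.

Total rotation: 30° + (-60°) = -30°. Final vector: (1, 0)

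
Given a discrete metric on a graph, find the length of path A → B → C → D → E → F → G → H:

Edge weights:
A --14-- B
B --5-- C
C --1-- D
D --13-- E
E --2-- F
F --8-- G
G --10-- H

Arc length = 14 + 5 + 1 + 13 + 2 + 8 + 10 = 53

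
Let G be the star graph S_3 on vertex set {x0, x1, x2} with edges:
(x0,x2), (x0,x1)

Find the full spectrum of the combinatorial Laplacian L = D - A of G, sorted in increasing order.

The star S_3 is the complete bipartite graph K_{1,2} (one hub of degree 2, 2 leaves of degree 1). The Laplacian spectrum of K_{p,q} is 0, p (multiplicity q−1), q (multiplicity p−1), p+q. With p = 1, q = 2: 0 once, 1 with multiplicity 1, and 3 once. (Check: trace L = sum of degrees = 4 = 1·1 + 3.)
Laplacian eigenvalues (increasing order): [0.0, 1.0, 3.0]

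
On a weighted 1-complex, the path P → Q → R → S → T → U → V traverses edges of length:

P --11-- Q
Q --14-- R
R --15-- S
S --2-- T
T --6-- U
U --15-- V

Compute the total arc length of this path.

Arc length = 11 + 14 + 15 + 2 + 6 + 15 = 63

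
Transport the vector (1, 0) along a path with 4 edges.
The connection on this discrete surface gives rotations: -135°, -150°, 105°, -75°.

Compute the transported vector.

Total rotation: (-135°) + (-150°) + 105° + (-75°) = -255° ≡ 105° (mod 360°). Final vector: (-0.2588, 0.9659)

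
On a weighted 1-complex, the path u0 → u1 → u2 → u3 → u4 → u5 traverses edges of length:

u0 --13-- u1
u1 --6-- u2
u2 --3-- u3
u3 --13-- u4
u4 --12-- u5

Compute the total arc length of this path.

Arc length = 13 + 6 + 3 + 13 + 12 = 47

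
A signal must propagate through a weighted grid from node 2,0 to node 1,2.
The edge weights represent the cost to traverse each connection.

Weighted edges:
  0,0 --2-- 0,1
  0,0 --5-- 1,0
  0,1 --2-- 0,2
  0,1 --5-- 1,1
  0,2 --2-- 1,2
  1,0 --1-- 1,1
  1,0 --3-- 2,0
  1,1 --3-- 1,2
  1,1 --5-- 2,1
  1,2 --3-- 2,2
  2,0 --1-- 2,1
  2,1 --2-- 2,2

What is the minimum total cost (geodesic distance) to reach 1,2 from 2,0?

Shortest path: 2,0 → 2,1 → 2,2 → 1,2, total weight = 6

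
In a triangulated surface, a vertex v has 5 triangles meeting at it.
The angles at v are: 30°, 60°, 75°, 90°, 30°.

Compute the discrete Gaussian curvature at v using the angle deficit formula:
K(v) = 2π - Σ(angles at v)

Sum of angles = 285°. K = 360° - 285° = 75°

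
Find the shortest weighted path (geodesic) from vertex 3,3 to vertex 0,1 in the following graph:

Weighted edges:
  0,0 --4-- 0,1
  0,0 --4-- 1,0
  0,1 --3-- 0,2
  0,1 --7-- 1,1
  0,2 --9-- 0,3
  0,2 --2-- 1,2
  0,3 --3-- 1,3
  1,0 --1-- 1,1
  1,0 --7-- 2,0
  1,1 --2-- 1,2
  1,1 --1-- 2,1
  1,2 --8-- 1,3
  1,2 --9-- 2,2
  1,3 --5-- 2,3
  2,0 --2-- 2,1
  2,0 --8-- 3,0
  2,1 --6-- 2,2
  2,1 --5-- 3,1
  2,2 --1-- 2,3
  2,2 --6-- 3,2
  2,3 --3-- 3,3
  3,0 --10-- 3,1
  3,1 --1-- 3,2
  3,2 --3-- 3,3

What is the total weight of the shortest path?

Shortest path: 3,3 → 3,2 → 3,1 → 2,1 → 1,1 → 0,1, total weight = 17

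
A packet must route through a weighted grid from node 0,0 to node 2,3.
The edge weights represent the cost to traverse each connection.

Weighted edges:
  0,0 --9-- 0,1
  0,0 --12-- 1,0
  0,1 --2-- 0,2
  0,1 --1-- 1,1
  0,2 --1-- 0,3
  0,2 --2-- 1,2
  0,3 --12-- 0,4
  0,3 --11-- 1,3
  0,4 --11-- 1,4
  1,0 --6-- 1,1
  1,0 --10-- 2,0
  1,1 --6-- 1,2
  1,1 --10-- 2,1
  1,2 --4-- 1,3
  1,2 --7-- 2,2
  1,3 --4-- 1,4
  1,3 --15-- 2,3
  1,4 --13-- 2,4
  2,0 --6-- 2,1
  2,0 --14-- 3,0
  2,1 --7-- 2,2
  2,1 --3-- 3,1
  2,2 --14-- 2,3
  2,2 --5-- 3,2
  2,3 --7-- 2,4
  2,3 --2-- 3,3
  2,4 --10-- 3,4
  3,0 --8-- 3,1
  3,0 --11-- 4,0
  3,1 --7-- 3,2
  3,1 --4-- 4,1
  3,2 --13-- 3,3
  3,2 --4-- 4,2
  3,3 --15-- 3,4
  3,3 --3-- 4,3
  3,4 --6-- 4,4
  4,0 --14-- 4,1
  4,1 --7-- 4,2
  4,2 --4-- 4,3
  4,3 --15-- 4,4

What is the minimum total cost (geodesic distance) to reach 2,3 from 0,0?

Shortest path: 0,0 → 0,1 → 0,2 → 1,2 → 1,3 → 2,3, total weight = 32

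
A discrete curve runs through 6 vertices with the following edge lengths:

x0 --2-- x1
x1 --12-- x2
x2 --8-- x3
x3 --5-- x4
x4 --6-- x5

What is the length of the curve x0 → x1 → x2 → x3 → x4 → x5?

Arc length = 2 + 12 + 8 + 5 + 6 = 33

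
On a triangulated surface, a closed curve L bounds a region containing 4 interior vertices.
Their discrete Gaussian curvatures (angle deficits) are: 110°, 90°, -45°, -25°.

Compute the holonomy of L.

Holonomy = total enclosed curvature = 110° + 90° + (-45°) + (-25°) = 130°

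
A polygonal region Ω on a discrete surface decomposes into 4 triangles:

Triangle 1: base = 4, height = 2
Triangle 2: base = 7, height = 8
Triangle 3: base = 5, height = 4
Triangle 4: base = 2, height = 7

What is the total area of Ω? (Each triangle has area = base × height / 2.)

(1/2)×4×2 + (1/2)×7×8 + (1/2)×5×4 + (1/2)×2×7 = 49.0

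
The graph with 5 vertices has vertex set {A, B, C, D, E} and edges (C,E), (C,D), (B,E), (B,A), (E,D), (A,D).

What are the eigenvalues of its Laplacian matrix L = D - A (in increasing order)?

Degrees: deg(A) = 2, deg(B) = 2, deg(C) = 2, deg(D) = 3, deg(E) = 3.
L = D − A with rows/columns ordered (A, B, C, D, E):
  [ 2, -1,  0, -1,  0]
  [-1,  2,  0,  0, -1]
  [ 0,  0,  2, -1, -1]
  [-1,  0, -1,  3, -1]
  [ 0, -1, -1, -1,  3]
Characteristic polynomial: det(λI − L) = λ(λ² − 5λ + 5)(λ² − 7λ + 11).
Roots: λ = 0; (λ² − 5λ + 5) = 0 ⇒ λ = (5 ± √5)/2 ≈ 1.382, 3.618; (λ² − 7λ + 11) = 0 ⇒ λ = (7 ± √5)/2 ≈ 2.382, 4.618.
(Check: the roots sum (with multiplicity) to 12, matching trace L = Σdeg = 2·6 = 12.)
Laplacian eigenvalues (increasing order): [0.0, 1.382, 2.382, 3.618, 4.618]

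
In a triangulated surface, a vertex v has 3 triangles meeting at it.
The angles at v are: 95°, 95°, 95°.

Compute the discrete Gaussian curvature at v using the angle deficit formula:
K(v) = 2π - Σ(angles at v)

Sum of angles = 285°. K = 360° - 285° = 75°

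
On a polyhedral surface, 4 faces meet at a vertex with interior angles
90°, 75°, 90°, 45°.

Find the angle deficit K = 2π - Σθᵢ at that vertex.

Sum of angles = 300°. K = 360° - 300° = 60°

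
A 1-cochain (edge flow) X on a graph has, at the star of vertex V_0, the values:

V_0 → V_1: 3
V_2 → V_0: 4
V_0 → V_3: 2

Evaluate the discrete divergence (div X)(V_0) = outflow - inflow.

Divergence = sum of outgoing flows = 3 + (-4) + 2 = 1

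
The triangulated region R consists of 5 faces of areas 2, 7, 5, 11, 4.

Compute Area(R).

2 + 7 + 5 + 11 + 4 = 29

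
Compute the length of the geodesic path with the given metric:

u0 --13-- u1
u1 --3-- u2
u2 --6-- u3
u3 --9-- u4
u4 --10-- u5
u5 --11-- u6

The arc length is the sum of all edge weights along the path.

Arc length = 13 + 3 + 6 + 9 + 10 + 11 = 52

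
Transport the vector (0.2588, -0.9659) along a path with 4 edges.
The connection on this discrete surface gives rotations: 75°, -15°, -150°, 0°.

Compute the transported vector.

Total rotation: 75° + (-15°) + (-150°) + 0° = -90°. Final vector: (-0.9659, -0.2588)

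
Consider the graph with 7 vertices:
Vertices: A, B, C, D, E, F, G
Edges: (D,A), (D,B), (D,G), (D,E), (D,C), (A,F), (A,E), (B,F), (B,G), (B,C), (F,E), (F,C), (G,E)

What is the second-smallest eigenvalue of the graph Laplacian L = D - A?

Degrees: deg(A) = 3, deg(B) = 4, deg(C) = 3, deg(D) = 5, deg(E) = 4, deg(F) = 4, deg(G) = 3.
L = D − A with rows/columns ordered (A, B, C, D, E, F, G):
  [ 3,  0,  0, -1, -1, -1,  0]
  [ 0,  4, -1, -1,  0, -1, -1]
  [ 0, -1,  3, -1,  0, -1,  0]
  [-1, -1, -1,  5, -1,  0, -1]
  [-1,  0,  0, -1,  4, -1, -1]
  [-1, -1, -1,  0, -1,  4,  0]
  [ 0, -1,  0, -1, -1,  0,  3]
Characteristic polynomial: det(λI − L) = λ(λ² − 7λ + 11)(λ² − 8λ + 14)(λ² − 11λ + 29).
Roots: λ = 0; (λ² − 7λ + 11) = 0 ⇒ λ = (7 ± √5)/2 ≈ 2.382, 4.618; (λ² − 8λ + 14) = 0 ⇒ λ = 4 ± √2 ≈ 2.5858, 5.4142; (λ² − 11λ + 29) = 0 ⇒ λ = (11 ± √5)/2 ≈ 4.382, 6.618.
(Check: the roots sum (with multiplicity) to 26, matching trace L = Σdeg = 2·13 = 26.)
Laplacian eigenvalues: [0.0, 2.382, 2.5858, 4.382, 4.618, 5.4142, 6.618]. Algebraic connectivity (smallest non-zero eigenvalue) = 2.382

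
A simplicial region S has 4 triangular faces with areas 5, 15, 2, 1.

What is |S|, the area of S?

5 + 15 + 2 + 1 = 23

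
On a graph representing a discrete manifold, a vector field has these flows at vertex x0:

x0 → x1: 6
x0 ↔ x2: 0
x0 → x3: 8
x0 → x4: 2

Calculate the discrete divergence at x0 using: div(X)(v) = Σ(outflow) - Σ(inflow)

Divergence = sum of outgoing flows = 6 + 0 + 8 + 2 = 16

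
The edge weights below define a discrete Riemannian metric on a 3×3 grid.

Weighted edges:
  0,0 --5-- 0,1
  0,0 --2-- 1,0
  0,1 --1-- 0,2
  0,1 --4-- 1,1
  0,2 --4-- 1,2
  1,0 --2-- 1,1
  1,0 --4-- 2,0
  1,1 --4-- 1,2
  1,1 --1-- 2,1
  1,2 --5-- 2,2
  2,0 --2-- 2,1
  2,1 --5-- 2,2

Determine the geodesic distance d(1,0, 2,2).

Shortest path: 1,0 → 1,1 → 2,1 → 2,2, total weight = 8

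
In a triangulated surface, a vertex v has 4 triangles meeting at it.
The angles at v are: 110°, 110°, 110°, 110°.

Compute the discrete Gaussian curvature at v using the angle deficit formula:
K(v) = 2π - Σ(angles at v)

Sum of angles = 440°. K = 360° - 440° = -80° = -4π/9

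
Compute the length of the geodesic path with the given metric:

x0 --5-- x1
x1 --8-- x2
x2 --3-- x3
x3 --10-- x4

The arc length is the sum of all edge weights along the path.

Arc length = 5 + 8 + 3 + 10 = 26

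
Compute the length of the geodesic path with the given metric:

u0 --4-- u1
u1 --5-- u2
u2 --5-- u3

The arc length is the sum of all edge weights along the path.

Arc length = 4 + 5 + 5 = 14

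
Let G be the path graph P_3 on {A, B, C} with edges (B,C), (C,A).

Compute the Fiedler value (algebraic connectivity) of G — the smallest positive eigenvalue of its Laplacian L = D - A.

The path graph P_n has Laplacian eigenvalues λ_k = 2 − 2cos(kπ/n), k = 0, 1, …, n−1. Here n = 3:
k=0: 2 − 2cos(0) = 0.0; k=1: 2 − 2cos(π/3) = 1.0; k=2: 2 − 2cos(2π/3) = 3.0.
Laplacian eigenvalues: [0.0, 1.0, 3.0]. Algebraic connectivity (smallest non-zero eigenvalue) = 1.0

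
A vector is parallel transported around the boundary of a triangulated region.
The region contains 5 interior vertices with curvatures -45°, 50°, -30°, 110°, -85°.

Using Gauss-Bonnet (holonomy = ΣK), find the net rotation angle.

Holonomy = total enclosed curvature = (-45°) + 50° + (-30°) + 110° + (-85°) = 0°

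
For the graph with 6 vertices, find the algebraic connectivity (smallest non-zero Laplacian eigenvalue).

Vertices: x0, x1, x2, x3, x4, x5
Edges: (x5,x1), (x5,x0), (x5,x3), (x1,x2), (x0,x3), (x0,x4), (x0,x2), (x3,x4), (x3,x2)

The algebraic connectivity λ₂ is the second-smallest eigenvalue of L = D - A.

Degrees: deg(x0) = 4, deg(x1) = 2, deg(x2) = 3, deg(x3) = 4, deg(x4) = 2, deg(x5) = 3.
L = D − A with rows/columns ordered (x0, x1, x2, x3, x4, x5):
  [ 4,  0, -1, -1, -1, -1]
  [ 0,  2, -1,  0,  0, -1]
  [-1, -1,  3, -1,  0,  0]
  [-1,  0, -1,  4, -1, -1]
  [-1,  0,  0, -1,  2,  0]
  [-1, -1,  0, -1,  0,  3]
Characteristic polynomial: det(λI − L) = λ(λ² − 7λ + 8)(λ − 3)²(λ − 5).
Roots: λ = 0; (λ² − 7λ + 8) = 0 ⇒ λ = (7 ± √17)/2 ≈ 1.4384, 5.5616; (λ − 3) = 0 ⇒ λ = 3 (multiplicity 2); (λ − 5) = 0 ⇒ λ = 5.
(Check: the roots sum (with multiplicity) to 18, matching trace L = Σdeg = 2·9 = 18.)
Laplacian eigenvalues: [0.0, 1.4384, 3.0, 3.0, 5.0, 5.5616]. Algebraic connectivity (smallest non-zero eigenvalue) = 1.4384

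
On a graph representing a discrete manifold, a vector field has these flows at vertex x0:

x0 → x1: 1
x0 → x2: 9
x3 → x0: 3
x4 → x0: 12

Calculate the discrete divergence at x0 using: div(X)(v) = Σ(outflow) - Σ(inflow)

Divergence = sum of outgoing flows = 1 + 9 + (-3) + (-12) = -5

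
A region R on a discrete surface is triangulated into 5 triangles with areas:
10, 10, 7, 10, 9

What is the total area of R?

10 + 10 + 7 + 10 + 9 = 46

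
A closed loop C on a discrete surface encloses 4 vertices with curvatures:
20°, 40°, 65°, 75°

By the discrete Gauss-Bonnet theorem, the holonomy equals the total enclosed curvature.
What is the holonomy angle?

Holonomy = total enclosed curvature = 20° + 40° + 65° + 75° = 200°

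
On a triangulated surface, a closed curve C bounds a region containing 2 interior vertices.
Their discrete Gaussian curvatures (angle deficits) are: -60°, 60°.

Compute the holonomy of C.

Holonomy = total enclosed curvature = (-60°) + 60° = 0°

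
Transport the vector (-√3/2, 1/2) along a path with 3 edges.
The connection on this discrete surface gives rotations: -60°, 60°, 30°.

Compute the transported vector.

Total rotation: (-60°) + 60° + 30° = 30°. Final vector: (-1, 0)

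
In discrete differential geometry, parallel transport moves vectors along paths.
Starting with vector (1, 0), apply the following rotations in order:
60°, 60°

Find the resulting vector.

Total rotation: 60° + 60° = 120°. Final vector: (-0.5000, 0.8660)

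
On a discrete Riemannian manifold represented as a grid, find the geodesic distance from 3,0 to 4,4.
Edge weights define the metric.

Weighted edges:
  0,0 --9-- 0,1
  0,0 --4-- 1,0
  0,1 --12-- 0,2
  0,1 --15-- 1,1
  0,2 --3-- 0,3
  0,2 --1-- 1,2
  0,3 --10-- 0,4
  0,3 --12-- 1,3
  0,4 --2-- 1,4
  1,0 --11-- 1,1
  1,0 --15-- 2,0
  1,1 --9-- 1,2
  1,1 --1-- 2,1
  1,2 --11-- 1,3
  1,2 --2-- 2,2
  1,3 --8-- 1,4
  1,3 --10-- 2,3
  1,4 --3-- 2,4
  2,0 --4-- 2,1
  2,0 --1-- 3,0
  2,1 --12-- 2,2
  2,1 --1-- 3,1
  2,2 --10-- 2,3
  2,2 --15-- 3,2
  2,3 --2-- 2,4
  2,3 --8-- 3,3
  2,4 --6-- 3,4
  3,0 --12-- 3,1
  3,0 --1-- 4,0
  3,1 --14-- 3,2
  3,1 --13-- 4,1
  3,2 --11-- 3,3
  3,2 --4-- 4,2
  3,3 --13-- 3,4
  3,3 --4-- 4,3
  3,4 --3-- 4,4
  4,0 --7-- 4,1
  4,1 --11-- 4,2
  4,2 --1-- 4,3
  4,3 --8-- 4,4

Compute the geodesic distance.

Shortest path: 3,0 → 4,0 → 4,1 → 4,2 → 4,3 → 4,4, total weight = 28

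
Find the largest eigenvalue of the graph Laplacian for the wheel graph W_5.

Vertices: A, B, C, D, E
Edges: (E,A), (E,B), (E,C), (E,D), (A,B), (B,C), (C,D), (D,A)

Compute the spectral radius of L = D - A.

The wheel W_5 is the join K_1 ∨ C_4 (a hub joined to every vertex of a cycle of length 4). For a join G ∨ H (G on p vertices, H on q vertices) the Laplacian spectrum is 0, p+q, the eigenvalues of L(G) other than one 0 each shifted by +q, and the eigenvalues of L(H) other than one 0 each shifted by +p. With G = K_1 (p = 1, nothing left after dropping its 0) and H = C_4 (q = 4, eigenvalues 2 − 2cos(2πk/4), k = 0, …, 3; drop k = 0), the spectrum of W_5 is 0, 5, and 1 + (2 − 2cos(2πk/4)) = 3 − 2cos(2πk/4) for k = 1, …, 3:
k=1: 3 − 2cos(π/2) = 3.0; k=2: 3 − 2cos(π) = 5.0; k=3: 3 − 2cos(3π/2) = 3.0.
Laplacian eigenvalues: [0.0, 3.0, 3.0, 5.0, 5.0]. Largest eigenvalue (spectral radius) = 5.0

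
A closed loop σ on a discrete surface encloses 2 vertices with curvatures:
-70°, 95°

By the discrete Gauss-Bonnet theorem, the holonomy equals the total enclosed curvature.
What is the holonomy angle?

Holonomy = total enclosed curvature = (-70°) + 95° = 25°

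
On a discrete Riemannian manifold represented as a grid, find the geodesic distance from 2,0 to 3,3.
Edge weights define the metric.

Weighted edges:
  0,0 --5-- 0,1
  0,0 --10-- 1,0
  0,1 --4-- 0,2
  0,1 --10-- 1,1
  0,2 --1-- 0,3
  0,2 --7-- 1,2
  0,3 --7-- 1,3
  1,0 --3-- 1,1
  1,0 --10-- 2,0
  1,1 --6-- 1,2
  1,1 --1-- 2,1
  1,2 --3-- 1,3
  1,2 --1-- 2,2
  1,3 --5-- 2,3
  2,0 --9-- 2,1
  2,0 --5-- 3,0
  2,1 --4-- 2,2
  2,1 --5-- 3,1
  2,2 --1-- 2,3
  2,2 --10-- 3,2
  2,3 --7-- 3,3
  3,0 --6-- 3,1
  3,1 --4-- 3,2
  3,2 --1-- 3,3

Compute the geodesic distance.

Shortest path: 2,0 → 3,0 → 3,1 → 3,2 → 3,3, total weight = 16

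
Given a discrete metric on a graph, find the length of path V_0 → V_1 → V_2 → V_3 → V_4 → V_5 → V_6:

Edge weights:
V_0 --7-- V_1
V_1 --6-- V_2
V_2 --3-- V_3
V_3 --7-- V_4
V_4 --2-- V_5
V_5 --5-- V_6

Arc length = 7 + 6 + 3 + 7 + 2 + 5 = 30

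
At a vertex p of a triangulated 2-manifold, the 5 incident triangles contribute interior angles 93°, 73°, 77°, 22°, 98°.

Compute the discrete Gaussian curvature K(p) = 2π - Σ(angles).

Sum of angles = 363°. K = 360° - 363° = -3° = -π/60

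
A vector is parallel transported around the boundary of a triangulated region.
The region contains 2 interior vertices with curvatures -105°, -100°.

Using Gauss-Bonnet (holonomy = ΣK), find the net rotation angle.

Holonomy = total enclosed curvature = (-105°) + (-100°) = -205°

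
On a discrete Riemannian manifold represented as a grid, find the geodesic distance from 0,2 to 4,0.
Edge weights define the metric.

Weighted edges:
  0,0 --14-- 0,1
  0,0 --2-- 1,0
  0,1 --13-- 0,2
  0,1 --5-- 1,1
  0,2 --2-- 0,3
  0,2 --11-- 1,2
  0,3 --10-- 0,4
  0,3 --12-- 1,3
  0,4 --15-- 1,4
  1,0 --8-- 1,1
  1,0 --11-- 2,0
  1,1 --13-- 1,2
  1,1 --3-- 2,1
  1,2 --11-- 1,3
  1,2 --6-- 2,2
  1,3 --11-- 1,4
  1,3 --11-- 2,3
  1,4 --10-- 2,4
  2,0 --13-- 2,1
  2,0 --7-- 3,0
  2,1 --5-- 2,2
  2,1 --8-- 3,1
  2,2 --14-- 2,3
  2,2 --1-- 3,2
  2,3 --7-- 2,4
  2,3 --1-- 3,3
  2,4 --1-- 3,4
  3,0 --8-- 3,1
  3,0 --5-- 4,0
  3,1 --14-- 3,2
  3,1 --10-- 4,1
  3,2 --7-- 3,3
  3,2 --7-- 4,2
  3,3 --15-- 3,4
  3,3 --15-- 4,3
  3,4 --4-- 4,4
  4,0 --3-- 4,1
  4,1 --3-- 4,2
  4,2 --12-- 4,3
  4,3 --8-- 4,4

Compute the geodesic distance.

Shortest path: 0,2 → 1,2 → 2,2 → 3,2 → 4,2 → 4,1 → 4,0, total weight = 31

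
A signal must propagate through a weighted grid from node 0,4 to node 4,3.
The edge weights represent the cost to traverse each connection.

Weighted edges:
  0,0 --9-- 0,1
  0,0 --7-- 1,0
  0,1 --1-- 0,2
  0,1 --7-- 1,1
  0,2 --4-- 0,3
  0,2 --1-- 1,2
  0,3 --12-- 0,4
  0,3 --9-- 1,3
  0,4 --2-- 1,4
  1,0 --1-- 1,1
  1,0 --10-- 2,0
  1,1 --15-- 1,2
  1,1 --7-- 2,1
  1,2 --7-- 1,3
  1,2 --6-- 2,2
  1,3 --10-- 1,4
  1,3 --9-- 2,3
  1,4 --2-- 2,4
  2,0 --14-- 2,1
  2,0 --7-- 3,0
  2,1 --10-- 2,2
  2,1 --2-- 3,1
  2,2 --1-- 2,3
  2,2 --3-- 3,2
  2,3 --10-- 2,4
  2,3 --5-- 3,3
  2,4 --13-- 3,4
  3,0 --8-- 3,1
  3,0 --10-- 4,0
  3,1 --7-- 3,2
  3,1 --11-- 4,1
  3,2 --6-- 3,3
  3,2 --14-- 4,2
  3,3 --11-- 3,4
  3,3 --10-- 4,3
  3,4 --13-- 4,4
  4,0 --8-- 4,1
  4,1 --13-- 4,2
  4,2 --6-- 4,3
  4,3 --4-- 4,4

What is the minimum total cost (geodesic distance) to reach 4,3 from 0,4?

Shortest path: 0,4 → 1,4 → 2,4 → 2,3 → 3,3 → 4,3, total weight = 29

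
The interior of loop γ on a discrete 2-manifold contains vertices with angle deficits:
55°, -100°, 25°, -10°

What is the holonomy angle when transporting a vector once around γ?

Holonomy = total enclosed curvature = 55° + (-100°) + 25° + (-10°) = -30°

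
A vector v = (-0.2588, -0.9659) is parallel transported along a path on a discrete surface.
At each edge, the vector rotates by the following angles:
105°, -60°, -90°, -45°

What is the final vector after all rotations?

Total rotation: 105° + (-60°) + (-90°) + (-45°) = -90°. Final vector: (-0.9659, 0.2588)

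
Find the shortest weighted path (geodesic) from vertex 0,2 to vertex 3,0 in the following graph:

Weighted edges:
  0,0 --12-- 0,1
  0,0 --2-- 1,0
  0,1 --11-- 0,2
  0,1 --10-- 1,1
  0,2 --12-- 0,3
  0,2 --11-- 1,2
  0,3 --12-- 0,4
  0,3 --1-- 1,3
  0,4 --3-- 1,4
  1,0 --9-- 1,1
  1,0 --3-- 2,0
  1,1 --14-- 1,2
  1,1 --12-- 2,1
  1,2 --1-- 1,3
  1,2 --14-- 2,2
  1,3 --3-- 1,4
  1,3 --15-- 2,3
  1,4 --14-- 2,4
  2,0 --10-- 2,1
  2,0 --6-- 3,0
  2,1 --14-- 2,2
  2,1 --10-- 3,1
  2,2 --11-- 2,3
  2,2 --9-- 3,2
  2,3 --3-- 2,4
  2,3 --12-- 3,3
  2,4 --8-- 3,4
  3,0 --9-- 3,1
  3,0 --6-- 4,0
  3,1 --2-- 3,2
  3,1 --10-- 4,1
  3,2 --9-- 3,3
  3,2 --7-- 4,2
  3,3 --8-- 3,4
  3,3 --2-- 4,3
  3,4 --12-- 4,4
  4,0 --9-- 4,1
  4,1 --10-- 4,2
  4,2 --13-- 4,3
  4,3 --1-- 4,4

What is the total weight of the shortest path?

Shortest path: 0,2 → 0,1 → 0,0 → 1,0 → 2,0 → 3,0, total weight = 34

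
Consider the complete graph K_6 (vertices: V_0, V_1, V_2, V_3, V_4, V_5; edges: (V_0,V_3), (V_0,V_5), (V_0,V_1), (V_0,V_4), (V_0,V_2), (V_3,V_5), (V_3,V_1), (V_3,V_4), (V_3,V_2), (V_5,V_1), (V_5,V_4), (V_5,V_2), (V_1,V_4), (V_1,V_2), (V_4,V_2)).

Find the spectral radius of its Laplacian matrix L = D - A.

For the complete graph K_n, L = nI − J (J = all-ones matrix). J has eigenvalues n (once, eigenvector 𝟙) and 0 (multiplicity n−1), so L has eigenvalues 0 (once) and n (multiplicity n−1). Here n = 6: eigenvalue 0 once and 6 with multiplicity 5.
Laplacian eigenvalues: [0.0, 6.0, 6.0, 6.0, 6.0, 6.0]. Largest eigenvalue (spectral radius) = 6.0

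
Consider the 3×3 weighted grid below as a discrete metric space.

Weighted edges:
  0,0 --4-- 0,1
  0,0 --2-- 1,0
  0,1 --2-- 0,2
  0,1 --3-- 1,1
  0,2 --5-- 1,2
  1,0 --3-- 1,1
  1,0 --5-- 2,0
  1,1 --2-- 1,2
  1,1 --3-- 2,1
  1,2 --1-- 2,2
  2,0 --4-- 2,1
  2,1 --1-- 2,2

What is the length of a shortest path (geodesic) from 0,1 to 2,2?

Shortest path: 0,1 → 1,1 → 1,2 → 2,2, total weight = 6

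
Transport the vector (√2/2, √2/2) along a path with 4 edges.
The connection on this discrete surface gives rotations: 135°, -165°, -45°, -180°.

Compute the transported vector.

Total rotation: 135° + (-165°) + (-45°) + (-180°) = -255° ≡ 105° (mod 360°). Final vector: (-0.8660, 0.5000)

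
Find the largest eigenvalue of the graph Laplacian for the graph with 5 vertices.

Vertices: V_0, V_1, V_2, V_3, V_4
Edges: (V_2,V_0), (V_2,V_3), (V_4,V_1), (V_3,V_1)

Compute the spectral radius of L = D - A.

Degrees: deg(V_0) = 1, deg(V_1) = 2, deg(V_2) = 2, deg(V_3) = 2, deg(V_4) = 1.
L = D − A with rows/columns ordered (V_0, V_1, V_2, V_3, V_4):
  [ 1,  0, -1,  0,  0]
  [ 0,  2,  0, -1, -1]
  [-1,  0,  2, -1,  0]
  [ 0, -1, -1,  2,  0]
  [ 0, -1,  0,  0,  1]
Characteristic polynomial: det(λI − L) = λ(λ² − 3λ + 1)(λ² − 5λ + 5).
Roots: λ = 0; (λ² − 3λ + 1) = 0 ⇒ λ = (3 ± √5)/2 ≈ 0.382, 2.618; (λ² − 5λ + 5) = 0 ⇒ λ = (5 ± √5)/2 ≈ 1.382, 3.618.
(Check: the roots sum (with multiplicity) to 8, matching trace L = Σdeg = 2·4 = 8.)
Laplacian eigenvalues: [0.0, 0.382, 1.382, 2.618, 3.618]. Largest eigenvalue (spectral radius) = 3.618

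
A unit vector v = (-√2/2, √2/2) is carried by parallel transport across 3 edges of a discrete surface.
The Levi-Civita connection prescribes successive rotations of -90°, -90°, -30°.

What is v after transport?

Total rotation: (-90°) + (-90°) + (-30°) = -210° ≡ 150° (mod 360°). Final vector: (0.2588, -0.9659)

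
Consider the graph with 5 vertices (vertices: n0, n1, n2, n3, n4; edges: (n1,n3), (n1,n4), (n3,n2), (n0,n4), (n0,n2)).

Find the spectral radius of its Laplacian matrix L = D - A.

Degrees: deg(n0) = 2, deg(n1) = 2, deg(n2) = 2, deg(n3) = 2, deg(n4) = 2.
L = D − A with rows/columns ordered (n0, n1, n2, n3, n4):
  [ 2,  0, -1,  0, -1]
  [ 0,  2,  0, -1, -1]
  [-1,  0,  2, -1,  0]
  [ 0, -1, -1,  2,  0]
  [-1, -1,  0,  0,  2]
Characteristic polynomial: det(λI − L) = λ(λ² − 5λ + 5)².
Roots: λ = 0; (λ² − 5λ + 5) = 0 ⇒ λ = (5 ± √5)/2 ≈ 1.382, 3.618 (multiplicity 2).
(Check: the roots sum (with multiplicity) to 10, matching trace L = Σdeg = 2·5 = 10.)
Laplacian eigenvalues: [0.0, 1.382, 1.382, 3.618, 3.618]. Largest eigenvalue (spectral radius) = 3.618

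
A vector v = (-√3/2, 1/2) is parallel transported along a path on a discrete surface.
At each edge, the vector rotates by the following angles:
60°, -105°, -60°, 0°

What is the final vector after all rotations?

Total rotation: 60° + (-105°) + (-60°) + 0° = -105°. Final vector: (0.7071, 0.7071)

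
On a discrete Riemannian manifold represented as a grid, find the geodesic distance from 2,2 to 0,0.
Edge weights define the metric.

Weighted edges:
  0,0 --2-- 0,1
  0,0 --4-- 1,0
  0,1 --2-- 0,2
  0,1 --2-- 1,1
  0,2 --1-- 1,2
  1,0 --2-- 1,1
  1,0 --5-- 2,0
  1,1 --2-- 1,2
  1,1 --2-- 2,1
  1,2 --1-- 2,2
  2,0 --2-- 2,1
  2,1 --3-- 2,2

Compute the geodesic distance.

Shortest path: 2,2 → 1,2 → 0,2 → 0,1 → 0,0, total weight = 6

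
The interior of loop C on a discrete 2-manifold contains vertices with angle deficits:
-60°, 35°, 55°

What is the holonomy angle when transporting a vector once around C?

Holonomy = total enclosed curvature = (-60°) + 35° + 55° = 30°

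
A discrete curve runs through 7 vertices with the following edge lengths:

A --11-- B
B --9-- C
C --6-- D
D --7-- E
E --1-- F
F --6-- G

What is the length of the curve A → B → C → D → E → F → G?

Arc length = 11 + 9 + 6 + 7 + 1 + 6 = 40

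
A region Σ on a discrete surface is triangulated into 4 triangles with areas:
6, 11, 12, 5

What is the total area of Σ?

6 + 11 + 12 + 5 = 34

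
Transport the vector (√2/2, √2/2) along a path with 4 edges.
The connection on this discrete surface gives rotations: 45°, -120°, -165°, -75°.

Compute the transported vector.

Total rotation: 45° + (-120°) + (-165°) + (-75°) = -315° ≡ 45° (mod 360°). Final vector: (0, 1)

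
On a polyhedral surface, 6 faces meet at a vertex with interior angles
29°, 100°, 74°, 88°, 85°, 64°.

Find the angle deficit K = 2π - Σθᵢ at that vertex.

Sum of angles = 440°. K = 360° - 440° = -80° = -4π/9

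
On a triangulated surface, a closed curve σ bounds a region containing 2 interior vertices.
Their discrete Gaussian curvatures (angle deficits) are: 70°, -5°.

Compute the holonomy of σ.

Holonomy = total enclosed curvature = 70° + (-5°) = 65°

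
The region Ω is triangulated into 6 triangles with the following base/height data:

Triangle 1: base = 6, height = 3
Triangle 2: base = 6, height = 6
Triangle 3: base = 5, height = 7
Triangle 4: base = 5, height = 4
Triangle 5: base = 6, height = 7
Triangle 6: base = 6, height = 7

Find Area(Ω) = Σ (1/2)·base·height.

(1/2)×6×3 + (1/2)×6×6 + (1/2)×5×7 + (1/2)×5×4 + (1/2)×6×7 + (1/2)×6×7 = 96.5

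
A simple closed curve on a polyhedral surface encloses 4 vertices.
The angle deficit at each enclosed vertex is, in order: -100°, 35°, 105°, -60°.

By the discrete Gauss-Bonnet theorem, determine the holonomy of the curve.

Holonomy = total enclosed curvature = (-100°) + 35° + 105° + (-60°) = -20°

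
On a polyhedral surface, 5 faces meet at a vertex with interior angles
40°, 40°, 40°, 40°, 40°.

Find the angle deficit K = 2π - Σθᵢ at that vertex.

Sum of angles = 200°. K = 360° - 200° = 160°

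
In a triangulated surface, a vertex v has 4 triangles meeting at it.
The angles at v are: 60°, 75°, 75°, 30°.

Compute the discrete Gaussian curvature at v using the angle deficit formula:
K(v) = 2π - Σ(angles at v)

Sum of angles = 240°. K = 360° - 240° = 120°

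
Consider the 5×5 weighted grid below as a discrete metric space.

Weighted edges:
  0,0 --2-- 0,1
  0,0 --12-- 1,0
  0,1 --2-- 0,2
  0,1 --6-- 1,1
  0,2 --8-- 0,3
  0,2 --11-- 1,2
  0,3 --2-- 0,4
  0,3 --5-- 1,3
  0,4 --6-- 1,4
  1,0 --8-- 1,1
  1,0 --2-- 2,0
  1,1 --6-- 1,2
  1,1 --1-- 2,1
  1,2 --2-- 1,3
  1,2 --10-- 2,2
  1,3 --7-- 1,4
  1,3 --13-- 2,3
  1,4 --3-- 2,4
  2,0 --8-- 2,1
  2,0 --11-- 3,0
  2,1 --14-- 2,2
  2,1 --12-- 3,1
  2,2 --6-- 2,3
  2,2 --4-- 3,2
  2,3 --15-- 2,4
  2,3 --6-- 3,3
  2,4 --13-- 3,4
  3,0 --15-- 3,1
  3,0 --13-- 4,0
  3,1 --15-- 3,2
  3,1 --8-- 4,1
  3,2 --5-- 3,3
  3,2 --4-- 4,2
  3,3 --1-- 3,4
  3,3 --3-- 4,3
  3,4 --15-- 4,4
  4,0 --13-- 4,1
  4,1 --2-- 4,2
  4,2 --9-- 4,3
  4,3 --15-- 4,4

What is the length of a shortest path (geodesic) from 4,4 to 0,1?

Shortest path: 4,4 → 3,4 → 3,3 → 3,2 → 2,2 → 2,1 → 1,1 → 0,1, total weight = 46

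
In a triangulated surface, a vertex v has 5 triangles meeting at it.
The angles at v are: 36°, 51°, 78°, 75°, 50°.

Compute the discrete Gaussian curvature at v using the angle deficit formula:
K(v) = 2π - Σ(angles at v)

Sum of angles = 290°. K = 360° - 290° = 70° = 7π/18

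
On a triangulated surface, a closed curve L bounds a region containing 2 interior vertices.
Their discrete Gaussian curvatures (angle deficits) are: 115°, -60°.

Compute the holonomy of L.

Holonomy = total enclosed curvature = 115° + (-60°) = 55°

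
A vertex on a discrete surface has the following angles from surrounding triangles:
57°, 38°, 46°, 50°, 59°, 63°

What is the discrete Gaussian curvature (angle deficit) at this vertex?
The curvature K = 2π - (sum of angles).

Sum of angles = 313°. K = 360° - 313° = 47° = 47π/180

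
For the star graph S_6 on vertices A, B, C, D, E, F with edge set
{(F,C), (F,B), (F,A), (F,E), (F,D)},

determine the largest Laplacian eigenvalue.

The star S_6 is the complete bipartite graph K_{1,5} (one hub of degree 5, 5 leaves of degree 1). The Laplacian spectrum of K_{p,q} is 0, p (multiplicity q−1), q (multiplicity p−1), p+q. With p = 1, q = 5: 0 once, 1 with multiplicity 4, and 6 once. (Check: trace L = sum of degrees = 10 = 4·1 + 6.)
Laplacian eigenvalues: [0.0, 1.0, 1.0, 1.0, 1.0, 6.0]. Largest eigenvalue (spectral radius) = 6.0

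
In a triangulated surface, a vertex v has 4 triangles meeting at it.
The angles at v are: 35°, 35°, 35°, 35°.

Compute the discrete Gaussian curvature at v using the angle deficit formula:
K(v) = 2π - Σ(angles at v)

Sum of angles = 140°. K = 360° - 140° = 220°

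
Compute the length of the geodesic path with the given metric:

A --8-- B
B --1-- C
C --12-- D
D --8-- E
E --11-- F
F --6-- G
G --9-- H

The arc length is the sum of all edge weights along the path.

Arc length = 8 + 1 + 12 + 8 + 11 + 6 + 9 = 55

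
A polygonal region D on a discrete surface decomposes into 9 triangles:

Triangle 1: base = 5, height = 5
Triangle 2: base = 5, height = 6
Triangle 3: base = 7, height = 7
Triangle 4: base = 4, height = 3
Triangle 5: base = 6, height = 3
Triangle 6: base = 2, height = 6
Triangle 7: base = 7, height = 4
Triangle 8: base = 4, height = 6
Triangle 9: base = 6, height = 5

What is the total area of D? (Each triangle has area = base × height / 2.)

(1/2)×5×5 + (1/2)×5×6 + (1/2)×7×7 + (1/2)×4×3 + (1/2)×6×3 + (1/2)×2×6 + (1/2)×7×4 + (1/2)×4×6 + (1/2)×6×5 = 114.0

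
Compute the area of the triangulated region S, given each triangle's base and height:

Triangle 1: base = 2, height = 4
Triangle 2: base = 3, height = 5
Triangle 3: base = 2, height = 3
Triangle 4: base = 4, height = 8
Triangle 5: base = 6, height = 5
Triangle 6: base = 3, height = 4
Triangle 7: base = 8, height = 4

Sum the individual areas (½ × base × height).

(1/2)×2×4 + (1/2)×3×5 + (1/2)×2×3 + (1/2)×4×8 + (1/2)×6×5 + (1/2)×3×4 + (1/2)×8×4 = 67.5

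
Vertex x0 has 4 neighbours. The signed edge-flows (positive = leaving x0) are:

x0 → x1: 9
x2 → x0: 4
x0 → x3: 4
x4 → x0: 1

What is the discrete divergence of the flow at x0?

Divergence = sum of outgoing flows = 9 + (-4) + 4 + (-1) = 8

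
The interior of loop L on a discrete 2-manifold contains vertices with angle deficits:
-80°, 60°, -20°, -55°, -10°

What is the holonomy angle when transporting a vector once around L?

Holonomy = total enclosed curvature = (-80°) + 60° + (-20°) + (-55°) + (-10°) = -105°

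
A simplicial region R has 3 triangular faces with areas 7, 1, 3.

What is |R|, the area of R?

7 + 1 + 3 = 11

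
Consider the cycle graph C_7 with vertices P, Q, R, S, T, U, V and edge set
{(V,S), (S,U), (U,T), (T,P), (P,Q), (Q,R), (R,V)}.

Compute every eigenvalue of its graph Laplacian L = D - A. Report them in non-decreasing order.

The cycle graph C_n has Laplacian eigenvalues λ_k = 2 − 2cos(2πk/n), k = 0, 1, …, n−1. Here n = 7:
k=0: 2 − 2cos(0) = 0.0; k=1: 2 − 2cos(2π/7) = 0.753; k=2: 2 − 2cos(4π/7) = 2.445; k=3: 2 − 2cos(6π/7) = 3.8019; k=4: 2 − 2cos(8π/7) = 3.8019; k=5: 2 − 2cos(10π/7) = 2.445; k=6: 2 − 2cos(12π/7) = 0.753.
Laplacian eigenvalues (increasing order): [0.0, 0.753, 0.753, 2.445, 2.445, 3.8019, 3.8019]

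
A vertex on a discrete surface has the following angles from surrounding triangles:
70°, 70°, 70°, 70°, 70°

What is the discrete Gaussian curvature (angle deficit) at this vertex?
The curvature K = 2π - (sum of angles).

Sum of angles = 350°. K = 360° - 350° = 10°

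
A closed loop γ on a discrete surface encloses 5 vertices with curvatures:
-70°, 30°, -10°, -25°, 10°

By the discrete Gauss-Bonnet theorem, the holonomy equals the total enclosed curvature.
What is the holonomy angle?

Holonomy = total enclosed curvature = (-70°) + 30° + (-10°) + (-25°) + 10° = -65°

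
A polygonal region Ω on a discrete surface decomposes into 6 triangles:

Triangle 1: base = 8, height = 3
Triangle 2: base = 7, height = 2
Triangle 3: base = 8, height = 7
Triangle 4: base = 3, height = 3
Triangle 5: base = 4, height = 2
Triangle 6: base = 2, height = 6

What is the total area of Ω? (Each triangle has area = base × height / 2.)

(1/2)×8×3 + (1/2)×7×2 + (1/2)×8×7 + (1/2)×3×3 + (1/2)×4×2 + (1/2)×2×6 = 61.5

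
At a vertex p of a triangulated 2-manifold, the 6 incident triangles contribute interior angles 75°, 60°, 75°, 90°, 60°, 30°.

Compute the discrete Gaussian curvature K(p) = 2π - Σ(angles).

Sum of angles = 390°. K = 360° - 390° = -30° = -π/6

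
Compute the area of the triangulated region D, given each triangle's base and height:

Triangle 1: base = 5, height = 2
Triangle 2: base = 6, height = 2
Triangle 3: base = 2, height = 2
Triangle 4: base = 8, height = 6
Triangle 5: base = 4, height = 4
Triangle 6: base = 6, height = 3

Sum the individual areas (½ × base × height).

(1/2)×5×2 + (1/2)×6×2 + (1/2)×2×2 + (1/2)×8×6 + (1/2)×4×4 + (1/2)×6×3 = 54.0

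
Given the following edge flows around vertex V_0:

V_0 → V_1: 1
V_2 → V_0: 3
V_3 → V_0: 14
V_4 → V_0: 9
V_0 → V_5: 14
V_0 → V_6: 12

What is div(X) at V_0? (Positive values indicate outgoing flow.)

Divergence = sum of outgoing flows = 1 + (-3) + (-14) + (-9) + 14 + 12 = 1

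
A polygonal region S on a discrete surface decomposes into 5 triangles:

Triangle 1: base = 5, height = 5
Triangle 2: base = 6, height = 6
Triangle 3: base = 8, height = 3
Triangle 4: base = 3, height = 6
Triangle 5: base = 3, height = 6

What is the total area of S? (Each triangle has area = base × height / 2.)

(1/2)×5×5 + (1/2)×6×6 + (1/2)×8×3 + (1/2)×3×6 + (1/2)×3×6 = 60.5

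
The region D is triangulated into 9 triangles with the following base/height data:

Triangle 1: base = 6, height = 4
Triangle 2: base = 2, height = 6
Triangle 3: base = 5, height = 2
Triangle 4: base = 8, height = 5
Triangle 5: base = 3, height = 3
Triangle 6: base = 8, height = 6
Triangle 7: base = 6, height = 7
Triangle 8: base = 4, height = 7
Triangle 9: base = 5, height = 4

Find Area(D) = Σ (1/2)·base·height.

(1/2)×6×4 + (1/2)×2×6 + (1/2)×5×2 + (1/2)×8×5 + (1/2)×3×3 + (1/2)×8×6 + (1/2)×6×7 + (1/2)×4×7 + (1/2)×5×4 = 116.5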